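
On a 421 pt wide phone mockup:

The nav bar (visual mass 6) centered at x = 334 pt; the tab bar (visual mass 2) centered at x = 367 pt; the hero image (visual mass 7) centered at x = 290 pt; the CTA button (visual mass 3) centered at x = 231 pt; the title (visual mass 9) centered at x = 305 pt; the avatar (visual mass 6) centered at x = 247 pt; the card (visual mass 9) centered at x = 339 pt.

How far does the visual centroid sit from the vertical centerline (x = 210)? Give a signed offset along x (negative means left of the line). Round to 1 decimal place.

Σw = 6 + 2 + 7 + 3 + 9 + 6 + 9 = 42.
x: (6·334 + 2·367 + 7·290 + 3·231 + 9·305 + 6·247 + 9·339) / 42 = 12739 / 42 ≈ 303.31
Against x = 210, that's 303.31 − 210 = 93.31.

≈ 93.3 pt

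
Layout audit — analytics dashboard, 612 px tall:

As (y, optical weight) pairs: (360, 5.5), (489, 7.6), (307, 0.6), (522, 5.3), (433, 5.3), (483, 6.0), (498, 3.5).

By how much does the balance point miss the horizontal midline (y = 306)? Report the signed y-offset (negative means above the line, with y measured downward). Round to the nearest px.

Weights sum to 5.5 + 7.6 + 0.6 + 5.3 + 5.3 + 6.0 + 3.5 = 33.8.
y: moment 15583.1 / weight 33.8 ≈ 461.04
Offset from y = 306: 461.04 − 306 ≈ 155.04.

≈ 155 px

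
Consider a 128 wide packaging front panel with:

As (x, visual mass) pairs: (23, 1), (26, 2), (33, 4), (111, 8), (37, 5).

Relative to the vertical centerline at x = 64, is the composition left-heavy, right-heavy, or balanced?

Weights sum to 1 + 2 + 4 + 8 + 5 = 20.
x-moment: 1·23 + 2·26 + 4·33 + 8·111 + 5·37 = 1280; centroid 1280/20 ≈ 64.00.
That equals the midline 64 — balanced.

balanced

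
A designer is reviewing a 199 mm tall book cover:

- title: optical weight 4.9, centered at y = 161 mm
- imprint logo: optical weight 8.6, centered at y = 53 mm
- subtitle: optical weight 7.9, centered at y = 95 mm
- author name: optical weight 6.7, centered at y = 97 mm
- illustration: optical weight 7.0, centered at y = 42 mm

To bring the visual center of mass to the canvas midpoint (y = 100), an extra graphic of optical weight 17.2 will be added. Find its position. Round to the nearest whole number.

y ≈ 133

With the extra graphic, Σw becomes 4.9 + 8.6 + 7.9 + 6.7 + 7.0 + 17.2 = 52.3.
y: need Σw·y = 52.3·100 = 5230.0. Existing = 4.9·161 + 8.6·53 + 7.9·95 + 6.7·97 + 7.0·42 = 2939.1. Remainder 2290.9 / 17.2 ≈ 133.19.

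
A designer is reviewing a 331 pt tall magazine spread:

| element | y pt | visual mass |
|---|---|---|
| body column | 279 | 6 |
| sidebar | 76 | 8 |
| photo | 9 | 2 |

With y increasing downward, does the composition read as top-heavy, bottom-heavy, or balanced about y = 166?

top-heavy

Total weight = 6 + 8 + 2 = 16.
y: (6·279 + 8·76 + 2·9) / 16 = 2300 / 16 ≈ 143.75
143.8 vs midline 166 → top-heavy.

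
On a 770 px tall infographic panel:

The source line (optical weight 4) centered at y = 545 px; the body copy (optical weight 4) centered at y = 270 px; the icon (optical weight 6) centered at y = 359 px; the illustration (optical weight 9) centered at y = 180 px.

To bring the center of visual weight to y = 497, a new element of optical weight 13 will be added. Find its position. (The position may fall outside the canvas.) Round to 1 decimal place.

New total weight: (4 + 4 + 6 + 9) + 13 = 36.
Along y: (7034 + 13·y) / 36 = 497 (existing moment 4·545 + 4·270 + 6·359 + 9·180 = 7034) ⇒ y = (17892 − 7034) / 13 ≈ 835.23.

y ≈ 835.2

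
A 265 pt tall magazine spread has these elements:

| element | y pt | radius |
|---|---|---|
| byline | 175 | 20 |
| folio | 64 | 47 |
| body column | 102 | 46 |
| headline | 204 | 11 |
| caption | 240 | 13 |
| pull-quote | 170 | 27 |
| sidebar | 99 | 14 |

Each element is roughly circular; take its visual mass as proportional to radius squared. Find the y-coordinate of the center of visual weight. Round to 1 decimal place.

y ≈ 107.0

Weights ∝ r²: byline 20² = 400, folio 47² = 2209, body column 46² = 2116, headline 11² = 121, caption 13² = 169, pull-quote 27² = 729, sidebar 14² = 196; Σw = 5940.
y-moment: 400·175 + 2209·64 + 2116·102 + 121·204 + 169·240 + 729·170 + 196·99 = 635786; centroid 635786/5940 ≈ 107.03.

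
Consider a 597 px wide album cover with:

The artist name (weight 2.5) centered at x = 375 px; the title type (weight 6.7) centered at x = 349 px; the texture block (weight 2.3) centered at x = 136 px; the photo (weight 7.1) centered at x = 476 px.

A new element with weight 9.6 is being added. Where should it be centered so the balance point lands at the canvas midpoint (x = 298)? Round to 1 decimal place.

x ≈ 149.5

With the new element, Σw becomes 2.5 + 6.7 + 2.3 + 7.1 + 9.6 = 28.2.
x: target moment 28.2×298 = 8403.6; current 2.5·375 + 6.7·349 + 2.3·136 + 7.1·476 = 6968.2; the new element supplies 1435.4, so x = 1435.4/9.6 ≈ 149.52.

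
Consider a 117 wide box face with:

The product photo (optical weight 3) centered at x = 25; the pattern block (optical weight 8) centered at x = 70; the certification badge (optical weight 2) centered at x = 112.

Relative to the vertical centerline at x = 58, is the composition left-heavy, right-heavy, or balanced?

right-heavy

Weights sum to 3 + 8 + 2 = 13.
x-moment: 3·25 + 8·70 + 2·112 = 859; centroid 859/13 ≈ 66.08.
66.1 lies right of the midline 58, so the layout is right-heavy.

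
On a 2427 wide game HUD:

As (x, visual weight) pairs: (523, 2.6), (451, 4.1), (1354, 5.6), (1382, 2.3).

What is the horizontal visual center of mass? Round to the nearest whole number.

x ≈ 957

Σw = 2.6 + 4.1 + 5.6 + 2.3 = 14.6.
x: (2.6·523 + 4.1·451 + 5.6·1354 + 2.3·1382) / 14.6 = 13969.9 / 14.6 ≈ 956.84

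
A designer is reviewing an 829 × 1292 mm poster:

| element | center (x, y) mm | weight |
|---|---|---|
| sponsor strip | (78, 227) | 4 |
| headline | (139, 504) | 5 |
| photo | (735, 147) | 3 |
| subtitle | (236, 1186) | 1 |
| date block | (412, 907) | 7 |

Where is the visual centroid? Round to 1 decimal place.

Weights sum to 4 + 5 + 3 + 1 + 7 = 20.
x-moment: 4·78 + 5·139 + 3·735 + 1·236 + 7·412 = 6332; centroid 6332/20 ≈ 316.60.
y-moment: 4·227 + 5·504 + 3·147 + 1·1186 + 7·907 = 11404; centroid 11404/20 ≈ 570.20.

(316.6, 570.2)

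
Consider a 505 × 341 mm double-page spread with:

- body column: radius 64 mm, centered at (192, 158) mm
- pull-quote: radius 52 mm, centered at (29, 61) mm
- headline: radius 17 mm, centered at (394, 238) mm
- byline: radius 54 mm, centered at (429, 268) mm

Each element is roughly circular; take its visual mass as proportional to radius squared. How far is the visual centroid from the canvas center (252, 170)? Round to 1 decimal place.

r² weights: body column 64² = 4096, pull-quote 52² = 2704, headline 17² = 289, byline 54² = 2916. Total = 10005.
x: (4096·192 + 2704·29 + 289·394 + 2916·429) / 10005 = 2229678 / 10005 ≈ 222.86
y: (4096·158 + 2704·61 + 289·238 + 2916·268) / 10005 = 1662382 / 10005 ≈ 166.16
From (252, 170): dx = -29.14, dy = -3.84, so the distance is √(dx²+dy²) ≈ 29.40.

≈ 29.4 mm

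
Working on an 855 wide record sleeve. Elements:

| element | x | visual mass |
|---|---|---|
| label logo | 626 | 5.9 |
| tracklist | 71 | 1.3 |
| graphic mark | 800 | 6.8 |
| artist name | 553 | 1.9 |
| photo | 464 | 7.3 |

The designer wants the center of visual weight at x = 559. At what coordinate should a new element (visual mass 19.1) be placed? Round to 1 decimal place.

x ≈ 522.6

After adding the new element, total weight = 5.9 + 1.3 + 6.8 + 1.9 + 7.3 + 19.1 = 42.3.
x: need Σw·x = 42.3·559 = 23645.7. Existing = 5.9·626 + 1.3·71 + 6.8·800 + 1.9·553 + 7.3·464 = 13663.6. Remainder 9982.1 / 19.1 ≈ 522.62.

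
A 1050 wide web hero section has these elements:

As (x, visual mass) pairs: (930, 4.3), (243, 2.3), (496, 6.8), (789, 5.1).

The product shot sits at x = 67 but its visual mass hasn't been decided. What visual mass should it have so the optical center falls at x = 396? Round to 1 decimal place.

w ≈ 14.1

Fixed elements: Σw = 4.3 + 2.3 + 6.8 + 5.1 = 18.5, Σw·x = 4.3·930 + 2.3·243 + 6.8·496 + 5.1·789 = 11954.6.
Set Σw·x/Σw = 396: (11954.6 + 67w) = 396·(18.5 + w).
So w = (396·18.5 − 11954.6)/(67 − 396) = -4628.6/-329 ≈ 14.07.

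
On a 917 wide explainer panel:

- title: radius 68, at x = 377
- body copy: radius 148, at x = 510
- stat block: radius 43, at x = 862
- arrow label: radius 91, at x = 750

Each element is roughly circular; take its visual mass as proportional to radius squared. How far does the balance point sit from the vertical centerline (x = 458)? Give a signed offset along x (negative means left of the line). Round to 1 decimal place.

r² weights: title 68² = 4624, body copy 148² = 21904, stat block 43² = 1849, arrow label 91² = 8281. Total = 36658.
x-moment: 4624·377 + 21904·510 + 1849·862 + 8281·750 = 20718876; centroid 20718876/36658 ≈ 565.19.
Against x = 458, that's 565.19 − 458 = 107.19.

≈ 107.2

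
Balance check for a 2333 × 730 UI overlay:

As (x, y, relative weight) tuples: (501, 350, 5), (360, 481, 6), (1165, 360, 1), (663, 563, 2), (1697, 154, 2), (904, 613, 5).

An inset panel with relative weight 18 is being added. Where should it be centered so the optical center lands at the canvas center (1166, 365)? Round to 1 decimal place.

After adding the inset panel, total weight = 5 + 6 + 1 + 2 + 2 + 5 + 18 = 39.
Along x: (15070 + 18·x) / 39 = 1166 (existing moment 5·501 + 6·360 + 1·1165 + 2·663 + 2·1697 + 5·904 = 15070) ⇒ x = (45474 − 15070) / 18 ≈ 1689.11.
Along y: (9495 + 18·y) / 39 = 365 (existing moment 5·350 + 6·481 + 1·360 + 2·563 + 2·154 + 5·613 = 9495) ⇒ y = (14235 − 9495) / 18 ≈ 263.33.

(1689.1, 263.3)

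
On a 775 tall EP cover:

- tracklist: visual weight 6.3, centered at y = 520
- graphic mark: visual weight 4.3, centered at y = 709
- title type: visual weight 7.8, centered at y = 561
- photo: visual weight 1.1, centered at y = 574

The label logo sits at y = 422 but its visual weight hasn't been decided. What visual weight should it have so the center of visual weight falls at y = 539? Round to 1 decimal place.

w ≈ 7.0

Known weights sum to 6.3 + 4.3 + 7.8 + 1.1 = 19.5; their moment is 6.3·520 + 4.3·709 + 7.8·561 + 1.1·574 = 11331.9.
Set Σw·y/Σw = 539: (11331.9 + 422w) = 539·(19.5 + w).
Solving: w = (539·19.5 − 11331.9) / (422 − 539) = -821.4 / -117 ≈ 7.02.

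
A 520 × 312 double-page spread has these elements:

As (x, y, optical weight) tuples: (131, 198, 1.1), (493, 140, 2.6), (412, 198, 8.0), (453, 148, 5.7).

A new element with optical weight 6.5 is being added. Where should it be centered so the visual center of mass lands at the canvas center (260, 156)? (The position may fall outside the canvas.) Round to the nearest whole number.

(-168, 111)

New total weight: (1.1 + 2.6 + 8.0 + 5.7) + 6.5 = 23.9.
x: target moment 23.9×260 = 6214.0; current 1.1·131 + 2.6·493 + 8.0·412 + 5.7·453 = 7304.0; the new element supplies -1090.0, so x = -1090.0/6.5 ≈ -167.69.
y: target moment 23.9×156 = 3728.4; current 1.1·198 + 2.6·140 + 8.0·198 + 5.7·148 = 3009.4; the new element supplies 719.0, so y = 719.0/6.5 ≈ 110.62.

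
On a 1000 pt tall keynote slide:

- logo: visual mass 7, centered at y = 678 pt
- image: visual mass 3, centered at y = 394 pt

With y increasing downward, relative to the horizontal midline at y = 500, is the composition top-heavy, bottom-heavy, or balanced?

Σw = 7 + 3 = 10.
Σw·y = 7·678 + 3·394 = 5928, so ȳ = 5928/10 ≈ 592.80.
592.8 lies below (larger y than) the midline 500, so the layout is bottom-heavy.

bottom-heavy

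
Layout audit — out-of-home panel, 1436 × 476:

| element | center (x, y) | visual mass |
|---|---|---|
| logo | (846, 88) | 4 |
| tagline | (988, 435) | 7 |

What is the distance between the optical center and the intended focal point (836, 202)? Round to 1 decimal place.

Weights sum to 4 + 7 = 11.
x-moment: 4·846 + 7·988 = 10300; centroid 10300/11 ≈ 936.36.
y-moment: 4·88 + 7·435 = 3397; centroid 3397/11 ≈ 308.82.
From (836, 202): dx = 100.36, dy = 106.82, so the distance is √(dx²+dy²) ≈ 146.57.

≈ 146.6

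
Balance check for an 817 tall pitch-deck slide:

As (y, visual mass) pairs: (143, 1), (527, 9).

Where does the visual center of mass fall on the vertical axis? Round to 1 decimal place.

Σw = 1 + 9 = 10.
y: (1·143 + 9·527) / 10 = 4886 / 10 ≈ 488.60

y ≈ 488.6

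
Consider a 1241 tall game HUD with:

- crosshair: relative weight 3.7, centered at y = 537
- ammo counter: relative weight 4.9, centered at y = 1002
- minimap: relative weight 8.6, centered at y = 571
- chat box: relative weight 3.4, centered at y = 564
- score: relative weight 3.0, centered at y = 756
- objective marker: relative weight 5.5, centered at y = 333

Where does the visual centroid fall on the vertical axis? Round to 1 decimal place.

Weights sum to 3.7 + 4.9 + 8.6 + 3.4 + 3.0 + 5.5 = 29.1.
Σw·y = 17824.4; ȳ = 17824.4/29.1 ≈ 612.52.

y ≈ 612.5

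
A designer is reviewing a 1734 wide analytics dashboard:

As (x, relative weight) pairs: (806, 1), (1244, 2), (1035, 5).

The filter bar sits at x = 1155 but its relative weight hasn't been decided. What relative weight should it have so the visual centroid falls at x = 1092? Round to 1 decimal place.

Known weights sum to 1 + 2 + 5 = 8; their moment is 1·806 + 2·1244 + 5·1035 = 8469.
Set Σw·x/Σw = 1092: (8469 + 1155w) = 1092·(8 + w).
Solving: w = (1092·8 − 8469) / (1155 − 1092) = 267 / 63 ≈ 4.24.

w ≈ 4.2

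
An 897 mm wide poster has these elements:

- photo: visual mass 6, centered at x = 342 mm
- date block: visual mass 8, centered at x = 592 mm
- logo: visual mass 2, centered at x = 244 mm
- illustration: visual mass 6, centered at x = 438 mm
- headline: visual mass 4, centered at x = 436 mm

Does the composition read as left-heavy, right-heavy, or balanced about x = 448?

Σw = 6 + 8 + 2 + 6 + 4 = 26.
x-moment: 6·342 + 8·592 + 2·244 + 6·438 + 4·436 = 11648; centroid 11648/26 ≈ 448.00.
That equals the midline 448 — balanced.

balanced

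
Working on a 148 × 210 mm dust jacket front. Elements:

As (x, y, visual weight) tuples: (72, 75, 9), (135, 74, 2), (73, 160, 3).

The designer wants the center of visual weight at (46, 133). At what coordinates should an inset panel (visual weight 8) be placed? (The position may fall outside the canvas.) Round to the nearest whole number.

(-16, 203)

After adding the inset panel, total weight = 9 + 2 + 3 + 8 = 22.
Along x: (1137 + 8·x) / 22 = 46 (existing moment 9·72 + 2·135 + 3·73 = 1137) ⇒ x = (1012 − 1137) / 8 ≈ -15.62.
Along y: (1303 + 8·y) / 22 = 133 (existing moment 9·75 + 2·74 + 3·160 = 1303) ⇒ y = (2926 − 1303) / 8 ≈ 202.88.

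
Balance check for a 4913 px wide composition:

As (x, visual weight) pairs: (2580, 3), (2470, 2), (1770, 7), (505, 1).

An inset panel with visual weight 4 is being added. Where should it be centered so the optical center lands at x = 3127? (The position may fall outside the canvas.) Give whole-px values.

x ≈ 6896

New total weight: (3 + 2 + 7 + 1) + 4 = 17.
x: need Σw·x = 17·3127 = 53159. Existing = 3·2580 + 2·2470 + 7·1770 + 1·505 = 25575. Remainder 27584 / 4 ≈ 6896.00.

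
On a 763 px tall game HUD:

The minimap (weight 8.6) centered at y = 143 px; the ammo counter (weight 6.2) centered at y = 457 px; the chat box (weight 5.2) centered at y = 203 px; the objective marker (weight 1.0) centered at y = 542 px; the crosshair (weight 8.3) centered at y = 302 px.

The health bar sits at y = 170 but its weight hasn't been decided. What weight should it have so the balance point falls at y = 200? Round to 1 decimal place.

w ≈ 76.9

Known weights sum to 8.6 + 6.2 + 5.2 + 1.0 + 8.3 = 29.3; their moment is 8.6·143 + 6.2·457 + 5.2·203 + 1.0·542 + 8.3·302 = 8167.4.
Balance at y = 200 requires (8167.4 + w·170) / (29.3 + w) = 200.
So w = (200·29.3 − 8167.4)/(170 − 200) = -2307.4/-30 ≈ 76.91.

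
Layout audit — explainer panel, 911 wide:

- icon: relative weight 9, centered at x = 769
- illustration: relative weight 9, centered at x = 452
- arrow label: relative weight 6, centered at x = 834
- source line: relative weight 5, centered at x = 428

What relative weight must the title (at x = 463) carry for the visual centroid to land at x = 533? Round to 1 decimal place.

w ≈ 38.2

Fixed elements: Σw = 9 + 9 + 6 + 5 = 29, Σw·x = 9·769 + 9·452 + 6·834 + 5·428 = 18133.
For the centroid to hit 533: (18133 + w·463) / (29 + w) = 533.
Rearranging, w·(463 − 533) = 533·29 − 18133 = -2676, so w ≈ -2676/-70 = 38.23.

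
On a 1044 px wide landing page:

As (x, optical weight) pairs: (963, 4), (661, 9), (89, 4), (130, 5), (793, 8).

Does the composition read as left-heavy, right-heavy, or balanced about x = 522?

Weights sum to 4 + 9 + 4 + 5 + 8 = 30.
x: (4·963 + 9·661 + 4·89 + 5·130 + 8·793) / 30 = 17151 / 30 ≈ 571.70
571.7 vs midline 522 → right-heavy.

right-heavy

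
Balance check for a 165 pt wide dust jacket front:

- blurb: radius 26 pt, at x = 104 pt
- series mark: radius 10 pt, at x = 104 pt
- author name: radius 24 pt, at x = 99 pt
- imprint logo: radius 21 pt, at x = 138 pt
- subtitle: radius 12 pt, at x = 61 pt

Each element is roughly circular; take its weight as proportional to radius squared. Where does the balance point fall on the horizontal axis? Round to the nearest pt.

r² weights: blurb 26² = 676, series mark 10² = 100, author name 24² = 576, imprint logo 21² = 441, subtitle 12² = 144. Total = 1937.
Σw·x = 676·104 + 100·104 + 576·99 + 441·138 + 144·61 = 207370, so x̄ = 207370/1937 ≈ 107.06.

x ≈ 107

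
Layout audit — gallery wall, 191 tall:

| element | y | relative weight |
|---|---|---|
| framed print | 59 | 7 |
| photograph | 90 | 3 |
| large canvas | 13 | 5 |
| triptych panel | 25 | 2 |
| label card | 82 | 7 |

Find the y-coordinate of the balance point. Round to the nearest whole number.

Weights sum to 7 + 3 + 5 + 2 + 7 = 24.
Σw·y = 7·59 + 3·90 + 5·13 + 2·25 + 7·82 = 1372, so ȳ = 1372/24 ≈ 57.17.

y ≈ 57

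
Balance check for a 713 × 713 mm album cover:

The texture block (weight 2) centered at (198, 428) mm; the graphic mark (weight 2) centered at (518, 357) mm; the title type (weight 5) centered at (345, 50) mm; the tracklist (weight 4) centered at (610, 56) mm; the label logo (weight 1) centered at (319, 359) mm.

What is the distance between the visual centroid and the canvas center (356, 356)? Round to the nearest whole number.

≈ 196 mm

Weights sum to 2 + 2 + 5 + 4 + 1 = 14.
x-moment: 2·198 + 2·518 + 5·345 + 4·610 + 1·319 = 5916; centroid 5916/14 ≈ 422.57.
y-moment: 2·428 + 2·357 + 5·50 + 4·56 + 1·359 = 2403; centroid 2403/14 ≈ 171.64.
Relative to (356, 356): Δ = (66.57, -184.36); |Δ| = √(66.57² + -184.36²) ≈ 196.01.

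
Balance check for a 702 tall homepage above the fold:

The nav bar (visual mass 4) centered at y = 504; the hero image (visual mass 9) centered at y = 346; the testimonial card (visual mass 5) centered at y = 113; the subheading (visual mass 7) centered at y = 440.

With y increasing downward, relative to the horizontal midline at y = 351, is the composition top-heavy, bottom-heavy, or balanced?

balanced

Total weight = 4 + 9 + 5 + 7 = 25.
y-moment: 4·504 + 9·346 + 5·113 + 7·440 = 8775; centroid 8775/25 ≈ 351.00.
That equals the midline 351 — balanced.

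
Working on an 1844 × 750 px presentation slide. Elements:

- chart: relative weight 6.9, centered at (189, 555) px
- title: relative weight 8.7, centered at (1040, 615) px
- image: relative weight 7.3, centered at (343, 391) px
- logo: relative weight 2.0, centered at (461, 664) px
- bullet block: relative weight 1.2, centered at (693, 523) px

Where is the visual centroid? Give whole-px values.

(560, 536)

Σw = 6.9 + 8.7 + 7.3 + 2.0 + 1.2 = 26.1.
Σw·x = 6.9·189 + 8.7·1040 + 7.3·343 + 2.0·461 + 1.2·693 = 14609.6, so x̄ = 14609.6/26.1 ≈ 559.75.
Σw·y = 6.9·555 + 8.7·615 + 7.3·391 + 2.0·664 + 1.2·523 = 13989.9, so ȳ = 13989.9/26.1 ≈ 536.01.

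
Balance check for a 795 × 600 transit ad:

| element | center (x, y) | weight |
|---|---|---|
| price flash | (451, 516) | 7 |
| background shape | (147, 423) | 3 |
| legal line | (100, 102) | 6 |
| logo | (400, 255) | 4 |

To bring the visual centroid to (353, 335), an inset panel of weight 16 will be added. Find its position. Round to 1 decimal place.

With the inset panel, Σw becomes 7 + 3 + 6 + 4 + 16 = 36.
Along x: (5798 + 16·x) / 36 = 353 (existing moment 7·451 + 3·147 + 6·100 + 4·400 = 5798) ⇒ x = (12708 − 5798) / 16 ≈ 431.88.
Along y: (6513 + 16·y) / 36 = 335 (existing moment 7·516 + 3·423 + 6·102 + 4·255 = 6513) ⇒ y = (12060 − 6513) / 16 ≈ 346.69.

(431.9, 346.7)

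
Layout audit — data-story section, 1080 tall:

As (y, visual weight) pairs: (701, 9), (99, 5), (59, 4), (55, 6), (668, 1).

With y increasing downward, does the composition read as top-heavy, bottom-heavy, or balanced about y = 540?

Total weight = 9 + 5 + 4 + 6 + 1 = 25.
y-moment: 9·701 + 5·99 + 4·59 + 6·55 + 1·668 = 8038; centroid 8038/25 ≈ 321.52.
321.5 vs midline 540 → top-heavy.

top-heavy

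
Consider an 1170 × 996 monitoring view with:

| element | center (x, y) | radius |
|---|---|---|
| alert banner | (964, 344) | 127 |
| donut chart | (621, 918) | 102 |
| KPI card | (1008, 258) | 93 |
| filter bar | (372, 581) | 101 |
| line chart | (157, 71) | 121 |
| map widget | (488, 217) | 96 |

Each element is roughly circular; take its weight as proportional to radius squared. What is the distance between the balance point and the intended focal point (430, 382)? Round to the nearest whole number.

Weights ∝ r²: alert banner 127² = 16129, donut chart 102² = 10404, KPI card 93² = 8649, filter bar 101² = 10201, line chart 121² = 14641, map widget 96² = 9216; Σw = 69240.
Σw·x = 16129·964 + 10404·621 + 8649·1008 + 10201·372 + 14641·157 + 9216·488 = 41318249, so x̄ = 41318249/69240 ≈ 596.74.
Σw·y = 16129·344 + 10404·918 + 8649·258 + 10201·581 + 14641·71 + 9216·217 = 26296854, so ȳ = 26296854/69240 ≈ 379.79.
From (430, 382): dx = 166.74, dy = -2.21, so the distance is √(dx²+dy²) ≈ 166.75.

≈ 167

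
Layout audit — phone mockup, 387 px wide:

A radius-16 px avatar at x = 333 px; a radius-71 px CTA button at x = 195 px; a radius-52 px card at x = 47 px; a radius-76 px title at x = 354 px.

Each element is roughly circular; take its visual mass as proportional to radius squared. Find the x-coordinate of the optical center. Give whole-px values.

r² weights: avatar 16² = 256, CTA button 71² = 5041, card 52² = 2704, title 76² = 5776. Total = 13777.
x-moment: 256·333 + 5041·195 + 2704·47 + 5776·354 = 3240035; centroid 3240035/13777 ≈ 235.18.

x ≈ 235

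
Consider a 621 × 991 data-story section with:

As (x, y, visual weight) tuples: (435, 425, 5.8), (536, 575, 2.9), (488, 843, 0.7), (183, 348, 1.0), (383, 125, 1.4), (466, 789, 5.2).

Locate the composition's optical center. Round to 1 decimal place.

Weights sum to 5.8 + 2.9 + 0.7 + 1.0 + 1.4 + 5.2 = 17.0.
x-moment: 5.8·435 + 2.9·536 + 0.7·488 + 1.0·183 + 1.4·383 + 5.2·466 = 7561.4; centroid 7561.4/17.0 ≈ 444.79.
y-moment: 5.8·425 + 2.9·575 + 0.7·843 + 1.0·348 + 1.4·125 + 5.2·789 = 9348.4; centroid 9348.4/17.0 ≈ 549.91.

(444.8, 549.9)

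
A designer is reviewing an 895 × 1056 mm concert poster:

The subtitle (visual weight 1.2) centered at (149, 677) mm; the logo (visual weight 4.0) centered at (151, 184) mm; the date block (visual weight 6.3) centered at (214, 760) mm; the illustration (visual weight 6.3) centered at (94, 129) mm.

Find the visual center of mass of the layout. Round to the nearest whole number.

Total weight = 1.2 + 4.0 + 6.3 + 6.3 = 17.8.
x: (1.2·149 + 4.0·151 + 6.3·214 + 6.3·94) / 17.8 = 2723.2 / 17.8 ≈ 152.99
y: (1.2·677 + 4.0·184 + 6.3·760 + 6.3·129) / 17.8 = 7149.1 / 17.8 ≈ 401.63

(153, 402)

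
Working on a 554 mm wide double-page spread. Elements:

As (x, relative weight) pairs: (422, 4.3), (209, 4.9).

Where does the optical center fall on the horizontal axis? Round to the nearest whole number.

Total weight = 4.3 + 4.9 = 9.2.
x-moment: 4.3·422 + 4.9·209 = 2838.7; centroid 2838.7/9.2 ≈ 308.55.

x ≈ 309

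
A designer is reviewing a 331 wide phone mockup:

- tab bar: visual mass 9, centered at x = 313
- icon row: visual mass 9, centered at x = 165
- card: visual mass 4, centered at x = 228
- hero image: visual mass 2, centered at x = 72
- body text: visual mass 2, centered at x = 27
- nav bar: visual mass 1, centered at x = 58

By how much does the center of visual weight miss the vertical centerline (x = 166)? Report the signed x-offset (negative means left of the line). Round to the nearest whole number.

≈ 37

Total weight = 9 + 9 + 4 + 2 + 2 + 1 = 27.
x-moment: 9·313 + 9·165 + 4·228 + 2·72 + 2·27 + 1·58 = 5470; centroid 5470/27 ≈ 202.59.
Difference: 202.59 − 166 ≈ 36.59.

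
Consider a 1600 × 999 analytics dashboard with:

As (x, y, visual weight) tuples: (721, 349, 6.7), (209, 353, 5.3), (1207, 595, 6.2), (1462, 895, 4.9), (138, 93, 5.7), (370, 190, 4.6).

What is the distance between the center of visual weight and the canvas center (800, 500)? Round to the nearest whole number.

Total weight = 6.7 + 5.3 + 6.2 + 4.9 + 5.7 + 4.6 = 33.4.
Σw·x = 6.7·721 + 5.3·209 + 6.2·1207 + 4.9·1462 + 5.7·138 + 4.6·370 = 23074.2, so x̄ = 23074.2/33.4 ≈ 690.84.
Σw·y = 6.7·349 + 5.3·353 + 6.2·595 + 4.9·895 + 5.7·93 + 4.6·190 = 13687.8, so ȳ = 13687.8/33.4 ≈ 409.81.
From (800, 500): dx = -109.16, dy = -90.19, so the distance is √(dx²+dy²) ≈ 141.59.

≈ 142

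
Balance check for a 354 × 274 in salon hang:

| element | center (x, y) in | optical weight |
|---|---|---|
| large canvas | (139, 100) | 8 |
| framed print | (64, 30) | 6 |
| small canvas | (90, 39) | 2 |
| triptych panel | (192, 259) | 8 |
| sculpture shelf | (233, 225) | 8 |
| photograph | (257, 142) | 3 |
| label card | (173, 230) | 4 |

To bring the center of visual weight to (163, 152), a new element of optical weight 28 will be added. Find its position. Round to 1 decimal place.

(156.5, 139.6)

With the new element, Σw becomes 8 + 6 + 2 + 8 + 8 + 3 + 4 + 28 = 67.
x: target moment 67×163 = 10921; current 8·139 + 6·64 + 2·90 + 8·192 + 8·233 + 3·257 + 4·173 = 6539; the new element supplies 4382, so x = 4382/28 ≈ 156.50.
y: target moment 67×152 = 10184; current 8·100 + 6·30 + 2·39 + 8·259 + 8·225 + 3·142 + 4·230 = 6276; the new element supplies 3908, so y = 3908/28 ≈ 139.57.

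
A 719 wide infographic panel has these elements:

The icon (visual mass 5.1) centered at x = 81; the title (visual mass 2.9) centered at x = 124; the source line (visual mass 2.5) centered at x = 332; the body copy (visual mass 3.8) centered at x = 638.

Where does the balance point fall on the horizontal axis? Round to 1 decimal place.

x ≈ 281.6

Total weight = 5.1 + 2.9 + 2.5 + 3.8 = 14.3.
x-moment: 5.1·81 + 2.9·124 + 2.5·332 + 3.8·638 = 4027.1; centroid 4027.1/14.3 ≈ 281.62.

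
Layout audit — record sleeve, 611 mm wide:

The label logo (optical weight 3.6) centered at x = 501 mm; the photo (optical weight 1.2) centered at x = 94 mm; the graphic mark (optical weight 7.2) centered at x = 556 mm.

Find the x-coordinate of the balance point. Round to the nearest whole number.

Σw = 3.6 + 1.2 + 7.2 = 12.0.
x-moment: 3.6·501 + 1.2·94 + 7.2·556 = 5919.6; centroid 5919.6/12.0 ≈ 493.30.

x ≈ 493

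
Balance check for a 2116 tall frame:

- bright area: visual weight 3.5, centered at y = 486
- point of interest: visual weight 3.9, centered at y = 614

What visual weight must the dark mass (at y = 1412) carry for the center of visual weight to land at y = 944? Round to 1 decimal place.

Existing Σw = 7.4 (3.5 + 3.9); existing moment 3.5·486 + 3.9·614 = 4095.6.
For the centroid to hit 944: (4095.6 + w·1412) / (7.4 + w) = 944.
Rearranging, w·(1412 − 944) = 944·7.4 − 4095.6 = 2890.0, so w ≈ 2890.0/468 = 6.18.

w ≈ 6.2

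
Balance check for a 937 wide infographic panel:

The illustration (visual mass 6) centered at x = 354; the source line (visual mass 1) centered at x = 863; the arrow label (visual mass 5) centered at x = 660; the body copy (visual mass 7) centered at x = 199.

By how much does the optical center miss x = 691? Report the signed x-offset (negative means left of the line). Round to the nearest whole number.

≈ -287

Total weight = 6 + 1 + 5 + 7 = 19.
Σw·x = 6·354 + 1·863 + 5·660 + 7·199 = 7680, so x̄ = 7680/19 ≈ 404.21.
Offset from x = 691: 404.21 − 691 ≈ -286.79.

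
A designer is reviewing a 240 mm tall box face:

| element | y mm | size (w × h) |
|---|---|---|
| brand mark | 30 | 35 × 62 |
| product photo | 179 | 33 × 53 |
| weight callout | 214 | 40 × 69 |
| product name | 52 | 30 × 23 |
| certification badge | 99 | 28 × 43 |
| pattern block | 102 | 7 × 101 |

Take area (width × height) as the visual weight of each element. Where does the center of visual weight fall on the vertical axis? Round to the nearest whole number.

Areas: brand mark 35·62 = 2170, product photo 33·53 = 1749, weight callout 40·69 = 2760, product name 30·23 = 690, certification badge 28·43 = 1204, pattern block 7·101 = 707. Total weight = 9280.
y-moment: 2170·30 + 1749·179 + 2760·214 + 690·52 + 1204·99 + 707·102 = 1196001; centroid 1196001/9280 ≈ 128.88.

y ≈ 129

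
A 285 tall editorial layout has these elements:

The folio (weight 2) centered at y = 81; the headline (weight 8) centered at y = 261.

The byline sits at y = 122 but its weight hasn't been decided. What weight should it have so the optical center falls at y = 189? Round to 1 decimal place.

w ≈ 5.4

Existing Σw = 10 (2 + 8); existing moment 2·81 + 8·261 = 2250.
Set Σw·y/Σw = 189: (2250 + 122w) = 189·(10 + w).
Solving: w = (189·10 − 2250) / (122 − 189) = -360 / -67 ≈ 5.37.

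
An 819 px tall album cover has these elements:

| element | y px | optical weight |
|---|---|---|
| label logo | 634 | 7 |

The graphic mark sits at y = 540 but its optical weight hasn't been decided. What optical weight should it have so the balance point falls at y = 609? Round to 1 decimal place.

w ≈ 2.5

Known: weight 7 with moment 7·634 = 4438.
Balance at y = 609 requires (4438 + w·540) / (7 + w) = 609.
Rearranging, w·(540 − 609) = 609·7 − 4438 = -175, so w ≈ -175/-69 = 2.54.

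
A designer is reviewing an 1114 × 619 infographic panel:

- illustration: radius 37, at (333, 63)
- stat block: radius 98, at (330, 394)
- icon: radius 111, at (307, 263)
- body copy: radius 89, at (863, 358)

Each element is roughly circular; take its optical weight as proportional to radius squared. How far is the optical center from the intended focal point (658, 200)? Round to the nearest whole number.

≈ 234

r² weights: illustration 37² = 1369, stat block 98² = 9604, icon 111² = 12321, body copy 89² = 7921. Total = 31215.
x-moment: 1369·333 + 9604·330 + 12321·307 + 7921·863 = 14243567; centroid 14243567/31215 ≈ 456.31.
y-moment: 1369·63 + 9604·394 + 12321·263 + 7921·358 = 9946364; centroid 9946364/31215 ≈ 318.64.
Offset from (658, 200): Δx ≈ -201.69, Δy ≈ 118.64; distance = √(Δx² + Δy²) ≈ 234.00.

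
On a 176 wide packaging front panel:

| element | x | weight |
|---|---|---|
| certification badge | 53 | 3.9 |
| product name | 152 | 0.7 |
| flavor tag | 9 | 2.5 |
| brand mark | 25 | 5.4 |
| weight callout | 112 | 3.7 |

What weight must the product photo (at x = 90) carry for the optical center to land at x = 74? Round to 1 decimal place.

Fixed elements: Σw = 3.9 + 0.7 + 2.5 + 5.4 + 3.7 = 16.2, Σw·x = 3.9·53 + 0.7·152 + 2.5·9 + 5.4·25 + 3.7·112 = 885.0.
For the centroid to hit 74: (885.0 + w·90) / (16.2 + w) = 74.
Solving: w = (74·16.2 − 885.0) / (90 − 74) = 313.8 / 16 ≈ 19.61.

w ≈ 19.6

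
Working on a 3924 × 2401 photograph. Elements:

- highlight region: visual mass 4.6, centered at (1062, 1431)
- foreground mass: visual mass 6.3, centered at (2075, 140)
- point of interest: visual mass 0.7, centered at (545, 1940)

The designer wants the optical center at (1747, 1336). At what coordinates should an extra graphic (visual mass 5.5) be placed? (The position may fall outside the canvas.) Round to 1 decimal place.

(2097.2, 2549.6)

With the extra graphic, Σw becomes 4.6 + 6.3 + 0.7 + 5.5 = 17.1.
x: target moment 17.1×1747 = 29873.7; current 4.6·1062 + 6.3·2075 + 0.7·545 = 18339.2; the extra graphic supplies 11534.5, so x = 11534.5/5.5 ≈ 2097.18.
y: target moment 17.1×1336 = 22845.6; current 4.6·1431 + 6.3·140 + 0.7·1940 = 8822.6; the extra graphic supplies 14023.0, so y = 14023.0/5.5 ≈ 2549.64.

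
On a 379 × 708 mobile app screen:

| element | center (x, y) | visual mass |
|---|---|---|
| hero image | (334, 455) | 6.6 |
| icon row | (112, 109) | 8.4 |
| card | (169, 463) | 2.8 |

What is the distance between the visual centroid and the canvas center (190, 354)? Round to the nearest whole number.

≈ 62

Weights sum to 6.6 + 8.4 + 2.8 = 17.8.
x-moment: 6.6·334 + 8.4·112 + 2.8·169 = 3618.4; centroid 3618.4/17.8 ≈ 203.28.
y-moment: 6.6·455 + 8.4·109 + 2.8·463 = 5215.0; centroid 5215.0/17.8 ≈ 292.98.
Offset from (190, 354): Δx ≈ 13.28, Δy ≈ -61.02; distance = √(Δx² + Δy²) ≈ 62.45.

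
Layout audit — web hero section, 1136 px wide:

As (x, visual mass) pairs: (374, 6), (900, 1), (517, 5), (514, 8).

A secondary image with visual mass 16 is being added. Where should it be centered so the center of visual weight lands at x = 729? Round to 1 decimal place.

After adding the secondary image, total weight = 6 + 1 + 5 + 8 + 16 = 36.
x: target moment 36×729 = 26244; current 6·374 + 1·900 + 5·517 + 8·514 = 9841; the secondary image supplies 16403, so x = 16403/16 ≈ 1025.19.

x ≈ 1025.2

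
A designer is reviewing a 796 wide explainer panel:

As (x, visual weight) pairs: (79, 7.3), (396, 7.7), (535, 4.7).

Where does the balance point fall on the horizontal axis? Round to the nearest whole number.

Weights sum to 7.3 + 7.7 + 4.7 = 19.7.
x: (7.3·79 + 7.7·396 + 4.7·535) / 19.7 = 6140.4 / 19.7 ≈ 311.70

x ≈ 312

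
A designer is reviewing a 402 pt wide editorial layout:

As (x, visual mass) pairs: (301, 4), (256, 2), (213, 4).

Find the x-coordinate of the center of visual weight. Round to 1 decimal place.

x ≈ 256.8

Σw = 4 + 2 + 4 = 10.
x-moment: 4·301 + 2·256 + 4·213 = 2568; centroid 2568/10 ≈ 256.80.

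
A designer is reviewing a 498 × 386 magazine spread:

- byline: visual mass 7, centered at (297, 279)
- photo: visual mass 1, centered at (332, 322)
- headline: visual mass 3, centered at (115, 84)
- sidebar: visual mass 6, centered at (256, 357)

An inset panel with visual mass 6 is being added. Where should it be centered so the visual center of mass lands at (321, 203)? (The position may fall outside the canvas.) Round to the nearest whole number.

(515, 0)

With the inset panel, Σw becomes 7 + 1 + 3 + 6 + 6 = 23.
x: target moment 23×321 = 7383; current 7·297 + 1·332 + 3·115 + 6·256 = 4292; the inset panel supplies 3091, so x = 3091/6 ≈ 515.17.
y: target moment 23×203 = 4669; current 7·279 + 1·322 + 3·84 + 6·357 = 4669; the inset panel supplies 0, so y = 0/6 ≈ 0.00.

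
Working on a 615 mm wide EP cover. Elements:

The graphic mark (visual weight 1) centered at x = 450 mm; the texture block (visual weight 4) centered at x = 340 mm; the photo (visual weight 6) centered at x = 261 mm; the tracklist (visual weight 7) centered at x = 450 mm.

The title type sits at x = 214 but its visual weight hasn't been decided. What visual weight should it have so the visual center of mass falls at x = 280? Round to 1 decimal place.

Existing Σw = 18 (1 + 4 + 6 + 7); existing moment 1·450 + 4·340 + 6·261 + 7·450 = 6526.
Set Σw·x/Σw = 280: (6526 + 214w) = 280·(18 + w).
Rearranging, w·(214 − 280) = 280·18 − 6526 = -1486, so w ≈ -1486/-66 = 22.52.

w ≈ 22.5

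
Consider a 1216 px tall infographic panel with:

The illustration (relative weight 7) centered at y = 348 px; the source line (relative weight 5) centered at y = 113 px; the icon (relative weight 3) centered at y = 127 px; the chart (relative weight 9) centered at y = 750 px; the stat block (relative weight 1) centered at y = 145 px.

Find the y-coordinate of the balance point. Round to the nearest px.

y ≈ 411

Total weight = 7 + 5 + 3 + 9 + 1 = 25.
y-moment: 7·348 + 5·113 + 3·127 + 9·750 + 1·145 = 10277; centroid 10277/25 ≈ 411.08.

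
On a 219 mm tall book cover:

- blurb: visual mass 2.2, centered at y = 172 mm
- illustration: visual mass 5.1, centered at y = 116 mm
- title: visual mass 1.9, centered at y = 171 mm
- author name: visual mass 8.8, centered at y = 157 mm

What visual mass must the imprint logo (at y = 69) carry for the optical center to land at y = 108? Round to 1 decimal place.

w ≈ 18.8

Fixed elements: Σw = 2.2 + 5.1 + 1.9 + 8.8 = 18.0, Σw·y = 2.2·172 + 5.1·116 + 1.9·171 + 8.8·157 = 2676.5.
Set Σw·y/Σw = 108: (2676.5 + 69w) = 108·(18.0 + w).
So w = (108·18.0 − 2676.5)/(69 − 108) = -732.5/-39 ≈ 18.78.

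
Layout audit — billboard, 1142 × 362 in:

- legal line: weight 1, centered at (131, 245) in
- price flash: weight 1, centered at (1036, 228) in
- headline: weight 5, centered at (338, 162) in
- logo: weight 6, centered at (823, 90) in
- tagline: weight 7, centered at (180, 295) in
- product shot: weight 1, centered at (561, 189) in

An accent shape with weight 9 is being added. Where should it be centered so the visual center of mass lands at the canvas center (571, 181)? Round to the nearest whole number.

After adding the accent shape, total weight = 1 + 1 + 5 + 6 + 7 + 1 + 9 = 30.
Along x: (9616 + 9·x) / 30 = 571 (existing moment 1·131 + 1·1036 + 5·338 + 6·823 + 7·180 + 1·561 = 9616) ⇒ x = (17130 − 9616) / 9 ≈ 834.89.
Along y: (4077 + 9·y) / 30 = 181 (existing moment 1·245 + 1·228 + 5·162 + 6·90 + 7·295 + 1·189 = 4077) ⇒ y = (5430 − 4077) / 9 ≈ 150.33.

(835, 150)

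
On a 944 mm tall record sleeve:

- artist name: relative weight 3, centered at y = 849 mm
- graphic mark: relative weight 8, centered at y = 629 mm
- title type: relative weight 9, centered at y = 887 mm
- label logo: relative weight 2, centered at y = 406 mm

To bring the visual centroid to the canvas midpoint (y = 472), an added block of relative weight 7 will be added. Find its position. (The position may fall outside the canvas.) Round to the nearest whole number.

y ≈ -384

With the added block, Σw becomes 3 + 8 + 9 + 2 + 7 = 29.
y: need Σw·y = 29·472 = 13688. Existing = 3·849 + 8·629 + 9·887 + 2·406 = 16374. Remainder -2686 / 7 ≈ -383.71.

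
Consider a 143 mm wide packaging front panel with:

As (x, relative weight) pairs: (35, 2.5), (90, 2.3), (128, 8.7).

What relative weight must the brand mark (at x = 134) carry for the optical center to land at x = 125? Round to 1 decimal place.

Existing Σw = 13.5 (2.5 + 2.3 + 8.7); existing moment 2.5·35 + 2.3·90 + 8.7·128 = 1408.1.
For the centroid to hit 125: (1408.1 + w·134) / (13.5 + w) = 125.
So w = (125·13.5 − 1408.1)/(134 − 125) = 279.4/9 ≈ 31.04.

w ≈ 31.0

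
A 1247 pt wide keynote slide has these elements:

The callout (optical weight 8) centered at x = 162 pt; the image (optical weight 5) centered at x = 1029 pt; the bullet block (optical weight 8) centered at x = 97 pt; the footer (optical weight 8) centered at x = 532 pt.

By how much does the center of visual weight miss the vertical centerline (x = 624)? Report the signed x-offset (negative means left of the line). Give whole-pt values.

≈ -228 pt

Σw = 8 + 5 + 8 + 8 = 29.
x-moment: 8·162 + 5·1029 + 8·97 + 8·532 = 11473; centroid 11473/29 ≈ 395.62.
Against x = 624, that's 395.62 − 624 = -228.38.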